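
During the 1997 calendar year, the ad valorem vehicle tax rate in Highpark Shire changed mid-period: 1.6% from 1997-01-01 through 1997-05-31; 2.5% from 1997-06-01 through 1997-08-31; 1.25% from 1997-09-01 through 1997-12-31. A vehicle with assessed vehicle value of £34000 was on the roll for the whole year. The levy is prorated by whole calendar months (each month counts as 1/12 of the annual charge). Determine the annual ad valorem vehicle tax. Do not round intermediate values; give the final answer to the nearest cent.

£580.83

1997-01-01 to 1997-05-31: 5 months at 1.6% → £34000 × 1.6% × 5/12 = £226.6667
1997-06-01 to 1997-08-31: 3 months at 2.5% → £34000 × 2.5% × 3/12 = £212.5000
1997-09-01 to 1997-12-31: 4 months at 1.25% → £34000 × 1.25% × 4/12 = £141.6667
Total = £580.8333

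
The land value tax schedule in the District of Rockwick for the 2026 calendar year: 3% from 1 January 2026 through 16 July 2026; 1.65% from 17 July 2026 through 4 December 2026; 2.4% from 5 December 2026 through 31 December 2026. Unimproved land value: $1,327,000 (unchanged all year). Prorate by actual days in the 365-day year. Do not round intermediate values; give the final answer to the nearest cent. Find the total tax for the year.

1 January – 16 July 2026: 197 days at 3% → $1,327,000 × 3% × 197/365 = $21,486.4932
17 July – 4 December 2026: 141 days at 1.65% → $1,327,000 × 1.65% × 141/365 = $8,458.2616
5 December – 31 December 2026: 27 days at 2.4% → $1,327,000 × 2.4% × 27/365 = $2,355.8795
Total = $32,300.6342

$32,300.63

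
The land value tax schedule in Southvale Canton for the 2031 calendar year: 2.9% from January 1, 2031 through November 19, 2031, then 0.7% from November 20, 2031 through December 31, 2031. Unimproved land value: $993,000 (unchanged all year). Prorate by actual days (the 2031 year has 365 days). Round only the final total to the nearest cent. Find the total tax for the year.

$26,283.21

January 1 – November 19, 2031: 323 days at 2.9% → $993,000 × 2.9% × 323/365 = $25,483.3726
November 20 – December 31, 2031: 42 days at 0.7% → $993,000 × 0.7% × 42/365 = $799.8411
Total = $26,283.2137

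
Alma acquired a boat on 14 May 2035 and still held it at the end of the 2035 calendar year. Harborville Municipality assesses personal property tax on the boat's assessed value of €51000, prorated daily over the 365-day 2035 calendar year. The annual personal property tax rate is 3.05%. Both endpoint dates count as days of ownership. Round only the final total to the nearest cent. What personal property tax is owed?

€988.70

Days held (14 May – 31 December 2035): 232 out of 365
Tax = €51000 × 3.05% × 232/365 = €988.7014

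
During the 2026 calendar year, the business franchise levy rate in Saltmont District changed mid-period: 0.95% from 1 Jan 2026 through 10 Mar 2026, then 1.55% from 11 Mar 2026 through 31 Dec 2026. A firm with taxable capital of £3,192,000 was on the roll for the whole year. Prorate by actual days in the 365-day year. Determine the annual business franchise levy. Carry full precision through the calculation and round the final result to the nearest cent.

£45,855.48

1 Jan – 10 Mar 2026: 69 days at 0.95% → £3,192,000 × 0.95% × 69/365 = £5,732.4822
11 Mar – 31 Dec 2026: 296 days at 1.55% → £3,192,000 × 1.55% × 296/365 = £40,123.0027
Total = £45,855.4849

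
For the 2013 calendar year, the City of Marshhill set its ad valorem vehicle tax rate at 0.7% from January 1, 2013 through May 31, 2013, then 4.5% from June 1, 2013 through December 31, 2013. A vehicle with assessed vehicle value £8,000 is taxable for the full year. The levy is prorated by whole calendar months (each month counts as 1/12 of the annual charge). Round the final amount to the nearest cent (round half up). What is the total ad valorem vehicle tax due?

£233.33

January 1 – May 31, 2013: 5 months at 0.7% → £8,000 × 0.7% × 5/12 = £23.3333
June 1 – December 31, 2013: 7 months at 4.5% → £8,000 × 4.5% × 7/12 = £210.0000
Total = £233.3333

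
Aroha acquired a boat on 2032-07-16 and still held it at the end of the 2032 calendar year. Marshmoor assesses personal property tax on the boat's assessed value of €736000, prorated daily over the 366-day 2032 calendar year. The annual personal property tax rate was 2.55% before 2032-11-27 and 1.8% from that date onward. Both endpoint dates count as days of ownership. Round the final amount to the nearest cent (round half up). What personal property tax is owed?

2032-07-16 to 2032-11-26: 134 days at 2.55% → €736000 × 2.55% × 134/366 = €6871.3443
2032-11-27 to 2032-12-31: 35 days at 1.8% → €736000 × 1.8% × 35/366 = €1266.8852
Total = €8138.2295

€8138.23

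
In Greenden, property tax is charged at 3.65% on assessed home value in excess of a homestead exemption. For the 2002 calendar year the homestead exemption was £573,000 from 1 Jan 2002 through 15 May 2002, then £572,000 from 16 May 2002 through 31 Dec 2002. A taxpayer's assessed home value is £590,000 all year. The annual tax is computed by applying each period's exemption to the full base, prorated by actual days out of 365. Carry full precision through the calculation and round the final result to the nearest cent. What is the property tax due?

1 Jan – 15 May 2002: 135 days, exemption £573,000 → (£590,000 − £573,000) × 3.65% × 135/365 = £229.5000
16 May – 31 Dec 2002: 230 days, exemption £572,000 → (£590,000 − £572,000) × 3.65% × 230/365 = £414.0000
Total = £643.5000

£643.50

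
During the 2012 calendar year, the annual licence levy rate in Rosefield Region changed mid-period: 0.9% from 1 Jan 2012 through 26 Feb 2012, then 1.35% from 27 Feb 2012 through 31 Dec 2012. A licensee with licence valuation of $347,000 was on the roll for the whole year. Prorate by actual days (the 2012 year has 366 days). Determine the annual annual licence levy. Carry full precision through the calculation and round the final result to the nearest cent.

1 Jan – 26 Feb 2012: 57 days at 0.9% → $347,000 × 0.9% × 57/366 = $486.3689
27 Feb – 31 Dec 2012: 309 days at 1.35% → $347,000 × 1.35% × 309/366 = $3,954.9467
Total = $4,441.3156

$4,441.32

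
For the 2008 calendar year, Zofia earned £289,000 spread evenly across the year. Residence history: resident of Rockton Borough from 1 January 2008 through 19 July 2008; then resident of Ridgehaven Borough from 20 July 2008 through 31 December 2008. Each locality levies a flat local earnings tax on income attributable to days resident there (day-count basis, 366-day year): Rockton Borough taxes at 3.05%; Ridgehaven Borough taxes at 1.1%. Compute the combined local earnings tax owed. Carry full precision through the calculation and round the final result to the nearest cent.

Rockton Borough, 1 January – 19 July 2008: 201 days → £289,000 × 3.05% × 201/366 = £4,840.7500
Ridgehaven Borough, 20 July – 31 December 2008: 165 days → £289,000 × 1.1% × 165/366 = £1,433.1557
Total = £6,273.9057

£6,273.91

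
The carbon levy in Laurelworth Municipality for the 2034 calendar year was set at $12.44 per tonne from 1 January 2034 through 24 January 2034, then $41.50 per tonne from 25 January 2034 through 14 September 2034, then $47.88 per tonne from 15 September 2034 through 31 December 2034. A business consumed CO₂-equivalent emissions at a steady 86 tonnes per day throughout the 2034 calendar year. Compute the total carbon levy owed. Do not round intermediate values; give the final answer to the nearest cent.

$1301962.60

1 January – 24 January 2034: 24 days × 86 tonnes/day = 2,064 tonnes at $12.44/tonne → $25676.16
25 January – 14 September 2034: 233 days × 86 tonnes/day = 20,038 tonnes at $41.50/tonne → $831577.00
15 September – 31 December 2034: 108 days × 86 tonnes/day = 9,288 tonnes at $47.88/tonne → $444709.44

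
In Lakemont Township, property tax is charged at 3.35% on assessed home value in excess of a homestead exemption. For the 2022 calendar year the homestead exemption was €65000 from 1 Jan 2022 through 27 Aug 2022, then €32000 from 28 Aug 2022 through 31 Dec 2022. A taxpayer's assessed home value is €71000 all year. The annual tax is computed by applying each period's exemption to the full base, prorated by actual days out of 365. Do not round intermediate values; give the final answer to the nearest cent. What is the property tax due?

1 Jan – 27 Aug 2022: 239 days, exemption €65000 → (€71000 − €65000) × 3.35% × 239/365 = €131.6137
28 Aug – 31 Dec 2022: 126 days, exemption €32000 → (€71000 − €32000) × 3.35% × 126/365 = €451.0110
Total = €582.6247

€582.62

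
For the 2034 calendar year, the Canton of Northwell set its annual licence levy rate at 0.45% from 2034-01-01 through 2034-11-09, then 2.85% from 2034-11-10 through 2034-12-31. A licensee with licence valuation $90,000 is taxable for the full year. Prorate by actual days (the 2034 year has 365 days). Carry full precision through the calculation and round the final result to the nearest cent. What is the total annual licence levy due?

$712.73

2034-01-01 to 2034-11-09: 313 days at 0.45% → $90,000 × 0.45% × 313/365 = $347.3014
2034-11-10 to 2034-12-31: 52 days at 2.85% → $90,000 × 2.85% × 52/365 = $365.4247
Total = $712.7260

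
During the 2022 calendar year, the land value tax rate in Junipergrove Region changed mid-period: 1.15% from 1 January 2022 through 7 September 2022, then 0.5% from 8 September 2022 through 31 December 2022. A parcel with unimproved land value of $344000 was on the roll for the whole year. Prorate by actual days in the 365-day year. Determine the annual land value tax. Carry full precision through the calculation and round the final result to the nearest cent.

1 January – 7 September 2022: 250 days at 1.15% → $344000 × 1.15% × 250/365 = $2709.5890
8 September – 31 December 2022: 115 days at 0.5% → $344000 × 0.5% × 115/365 = $541.9178
Total = $3251.5068

$3251.51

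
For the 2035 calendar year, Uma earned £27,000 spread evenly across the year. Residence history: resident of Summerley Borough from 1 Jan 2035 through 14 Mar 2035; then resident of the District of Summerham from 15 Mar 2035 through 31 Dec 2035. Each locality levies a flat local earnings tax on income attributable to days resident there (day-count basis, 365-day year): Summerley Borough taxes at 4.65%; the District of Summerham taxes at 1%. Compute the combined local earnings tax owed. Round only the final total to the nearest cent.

£467.10

Summerley Borough, 1 Jan – 14 Mar 2035: 73 days → £27,000 × 4.65% × 73/365 = £251.1000
The District of Summerham, 15 Mar – 31 Dec 2035: 292 days → £27,000 × 1% × 292/365 = £216.0000
Total = £467.1000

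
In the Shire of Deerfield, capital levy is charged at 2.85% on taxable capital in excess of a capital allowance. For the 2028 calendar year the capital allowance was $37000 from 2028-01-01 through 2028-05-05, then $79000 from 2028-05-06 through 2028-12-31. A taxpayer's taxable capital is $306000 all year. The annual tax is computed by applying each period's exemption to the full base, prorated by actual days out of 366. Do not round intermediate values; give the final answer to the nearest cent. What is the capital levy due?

$6881.58

2028-01-01 to 2028-05-05: 126 days, exemption $37000 → ($306000 − $37000) × 2.85% × 126/366 = $2639.2869
2028-05-06 to 2028-12-31: 240 days, exemption $79000 → ($306000 − $79000) × 2.85% × 240/366 = $4242.2951
Total = $6881.5820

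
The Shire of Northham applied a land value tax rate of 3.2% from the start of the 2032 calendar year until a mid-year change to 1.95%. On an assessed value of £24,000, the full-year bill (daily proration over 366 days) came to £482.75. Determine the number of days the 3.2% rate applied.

18 days

Let d = days at the first rate; then 366 − d days at the second rate.
£24,000 × [3.2%·d + 1.95%·(366−d)] / 366 = £482.75
Solving gives d = 18, so the new rate took effect on 19 January 2032.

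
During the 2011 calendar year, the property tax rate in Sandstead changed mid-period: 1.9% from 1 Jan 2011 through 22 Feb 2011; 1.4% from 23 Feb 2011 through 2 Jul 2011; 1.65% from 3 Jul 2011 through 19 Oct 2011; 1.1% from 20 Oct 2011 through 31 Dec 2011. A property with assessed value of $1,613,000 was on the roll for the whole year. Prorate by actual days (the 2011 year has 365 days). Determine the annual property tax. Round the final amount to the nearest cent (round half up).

1 Jan – 22 Feb 2011: 53 days at 1.9% → $1,613,000 × 1.9% × 53/365 = $4,450.1123
23 Feb – 2 Jul 2011: 130 days at 1.4% → $1,613,000 × 1.4% × 130/365 = $8,042.9041
3 Jul – 19 Oct 2011: 109 days at 1.65% → $1,613,000 × 1.65% × 109/365 = $7,947.8918
20 Oct – 31 Dec 2011: 73 days at 1.1% → $1,613,000 × 1.1% × 73/365 = $3,548.6000
Total = $23,989.5082

$23,989.51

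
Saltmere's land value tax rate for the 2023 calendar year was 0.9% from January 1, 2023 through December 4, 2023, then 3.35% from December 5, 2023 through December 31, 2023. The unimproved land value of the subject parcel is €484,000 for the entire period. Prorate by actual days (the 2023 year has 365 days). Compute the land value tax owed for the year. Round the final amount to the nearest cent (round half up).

€5,233.17

January 1 – December 4, 2023: 338 days at 0.9% → €484,000 × 0.9% × 338/365 = €4,033.7753
December 5 – December 31, 2023: 27 days at 3.35% → €484,000 × 3.35% × 27/365 = €1,199.3918
Total = €5,233.1671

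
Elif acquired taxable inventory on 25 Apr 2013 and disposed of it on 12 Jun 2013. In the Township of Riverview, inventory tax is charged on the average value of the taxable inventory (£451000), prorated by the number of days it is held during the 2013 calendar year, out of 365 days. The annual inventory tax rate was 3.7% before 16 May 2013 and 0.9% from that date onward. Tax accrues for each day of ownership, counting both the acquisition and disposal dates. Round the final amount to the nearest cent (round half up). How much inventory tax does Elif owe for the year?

25 Apr – 15 May 2013: 21 days at 3.7% → £451000 × 3.7% × 21/365 = £960.0740
16 May – 12 Jun 2013: 28 days at 0.9% → £451000 × 0.9% × 28/365 = £311.3753
Total = £1271.4493

£1271.45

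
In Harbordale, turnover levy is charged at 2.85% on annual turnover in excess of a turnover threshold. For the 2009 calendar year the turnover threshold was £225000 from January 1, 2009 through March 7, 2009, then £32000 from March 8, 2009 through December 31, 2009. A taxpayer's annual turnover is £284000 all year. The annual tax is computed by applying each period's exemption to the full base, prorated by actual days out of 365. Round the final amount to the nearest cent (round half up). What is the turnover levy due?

January 1 – March 7, 2009: 66 days, exemption £225000 → (£284000 − £225000) × 2.85% × 66/365 = £304.0521
March 8 – December 31, 2009: 299 days, exemption £32000 → (£284000 − £32000) × 2.85% × 299/365 = £5883.3370
Total = £6187.3890

£6187.39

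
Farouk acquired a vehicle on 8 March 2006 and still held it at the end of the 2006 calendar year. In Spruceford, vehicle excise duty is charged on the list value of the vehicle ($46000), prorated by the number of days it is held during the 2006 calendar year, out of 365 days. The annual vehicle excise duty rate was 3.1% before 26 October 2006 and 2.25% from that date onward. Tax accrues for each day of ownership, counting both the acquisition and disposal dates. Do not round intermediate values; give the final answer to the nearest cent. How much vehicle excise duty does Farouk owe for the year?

$1096.38

8 March – 25 October 2006: 232 days at 3.1% → $46000 × 3.1% × 232/365 = $906.3890
26 October – 31 December 2006: 67 days at 2.25% → $46000 × 2.25% × 67/365 = $189.9863
Total = $1096.3753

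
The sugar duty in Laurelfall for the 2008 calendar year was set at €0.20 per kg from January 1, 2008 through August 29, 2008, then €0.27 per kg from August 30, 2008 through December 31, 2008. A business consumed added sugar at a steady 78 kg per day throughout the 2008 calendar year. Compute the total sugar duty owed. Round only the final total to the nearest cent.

€6386.64

January 1 – August 29, 2008: 242 days × 78 kg/day = 18,876 kg at €0.20/kg → €3775.20
August 30 – December 31, 2008: 124 days × 78 kg/day = 9,672 kg at €0.27/kg → €2611.44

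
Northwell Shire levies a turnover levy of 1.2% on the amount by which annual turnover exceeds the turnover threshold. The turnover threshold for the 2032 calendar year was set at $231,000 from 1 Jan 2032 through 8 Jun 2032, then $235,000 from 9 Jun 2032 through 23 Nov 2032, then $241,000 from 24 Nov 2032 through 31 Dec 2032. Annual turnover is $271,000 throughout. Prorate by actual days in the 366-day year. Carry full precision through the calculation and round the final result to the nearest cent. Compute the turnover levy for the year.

1 Jan – 8 Jun 2032: 160 days, exemption $231,000 → ($271,000 − $231,000) × 1.2% × 160/366 = $209.8361
9 Jun – 23 Nov 2032: 168 days, exemption $235,000 → ($271,000 − $235,000) × 1.2% × 168/366 = $198.2951
24 Nov – 31 Dec 2032: 38 days, exemption $241,000 → ($271,000 − $241,000) × 1.2% × 38/366 = $37.3770
Total = $445.5082

$445.51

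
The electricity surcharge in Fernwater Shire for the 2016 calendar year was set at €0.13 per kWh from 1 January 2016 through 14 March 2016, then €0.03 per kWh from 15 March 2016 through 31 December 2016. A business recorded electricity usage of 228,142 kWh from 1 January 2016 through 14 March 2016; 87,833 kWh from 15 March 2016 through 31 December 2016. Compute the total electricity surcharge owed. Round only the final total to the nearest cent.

€32,293.45

1 January – 14 March 2016: 228,142 kWh at €0.13/kWh → €29,658.46
15 March – 31 December 2016: 87,833 kWh at €0.03/kWh → €2,634.99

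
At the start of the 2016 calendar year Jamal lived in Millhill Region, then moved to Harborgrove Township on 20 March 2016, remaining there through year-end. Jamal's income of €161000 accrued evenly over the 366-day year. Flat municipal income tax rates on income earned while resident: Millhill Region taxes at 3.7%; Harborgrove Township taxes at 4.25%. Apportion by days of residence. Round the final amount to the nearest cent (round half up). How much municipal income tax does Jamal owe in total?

€6651.37

Millhill Region, 1 January – 19 March 2016: 79 days → €161000 × 3.7% × 79/366 = €1285.8005
Harborgrove Township, 20 March – 31 December 2016: 287 days → €161000 × 4.25% × 287/366 = €5365.5669
Total = €6651.3675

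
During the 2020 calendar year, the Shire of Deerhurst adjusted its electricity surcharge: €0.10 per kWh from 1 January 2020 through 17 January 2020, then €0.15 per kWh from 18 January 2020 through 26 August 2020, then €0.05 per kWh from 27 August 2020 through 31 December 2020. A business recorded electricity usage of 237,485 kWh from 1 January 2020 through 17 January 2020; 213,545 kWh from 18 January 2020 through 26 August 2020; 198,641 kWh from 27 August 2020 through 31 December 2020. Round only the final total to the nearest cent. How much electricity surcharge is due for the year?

€65,712.30

1 January – 17 January 2020: 237,485 kWh at €0.10/kWh → €23,748.50
18 January – 26 August 2020: 213,545 kWh at €0.15/kWh → €32,031.75
27 August – 31 December 2020: 198,641 kWh at €0.05/kWh → €9,932.05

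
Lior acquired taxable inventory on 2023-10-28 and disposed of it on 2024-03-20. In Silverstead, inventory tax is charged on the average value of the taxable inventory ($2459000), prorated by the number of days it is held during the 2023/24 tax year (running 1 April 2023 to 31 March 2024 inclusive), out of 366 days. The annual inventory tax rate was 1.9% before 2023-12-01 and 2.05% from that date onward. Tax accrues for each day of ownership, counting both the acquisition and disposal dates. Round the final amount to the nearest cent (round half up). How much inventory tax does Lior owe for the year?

$19628.33

2023-10-28 to 2023-11-30: 34 days at 1.9% → $2459000 × 1.9% × 34/366 = $4340.2022
2023-12-01 to 2024-03-20: 111 days at 2.05% → $2459000 × 2.05% × 111/366 = $15288.1270
Total = $19628.3292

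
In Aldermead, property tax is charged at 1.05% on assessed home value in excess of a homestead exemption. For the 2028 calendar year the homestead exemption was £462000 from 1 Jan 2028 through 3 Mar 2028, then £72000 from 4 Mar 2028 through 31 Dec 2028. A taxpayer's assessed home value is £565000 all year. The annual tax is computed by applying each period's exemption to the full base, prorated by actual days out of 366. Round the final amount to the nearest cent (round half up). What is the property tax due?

1 Jan – 3 Mar 2028: 63 days, exemption £462000 → (£565000 − £462000) × 1.05% × 63/366 = £186.1598
4 Mar – 31 Dec 2028: 303 days, exemption £72000 → (£565000 − £72000) × 1.05% × 303/366 = £4285.4631
Total = £4471.6230

£4471.62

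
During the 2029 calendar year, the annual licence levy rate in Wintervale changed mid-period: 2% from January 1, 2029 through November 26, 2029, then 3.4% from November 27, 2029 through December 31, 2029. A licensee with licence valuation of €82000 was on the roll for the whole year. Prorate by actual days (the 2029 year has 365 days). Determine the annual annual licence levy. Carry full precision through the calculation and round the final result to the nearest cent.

January 1 – November 26, 2029: 330 days at 2% → €82000 × 2% × 330/365 = €1482.7397
November 27 – December 31, 2029: 35 days at 3.4% → €82000 × 3.4% × 35/365 = €267.3425
Total = €1750.0822

€1750.08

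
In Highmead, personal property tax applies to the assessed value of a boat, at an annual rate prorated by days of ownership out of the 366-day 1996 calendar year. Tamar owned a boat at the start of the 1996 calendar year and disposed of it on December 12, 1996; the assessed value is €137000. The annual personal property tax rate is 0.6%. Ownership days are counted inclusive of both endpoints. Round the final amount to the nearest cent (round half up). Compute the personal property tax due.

Days held (January 1 – December 12, 1996): 347 out of 366
Tax = €137000 × 0.6% × 347/366 = €779.3279

€779.33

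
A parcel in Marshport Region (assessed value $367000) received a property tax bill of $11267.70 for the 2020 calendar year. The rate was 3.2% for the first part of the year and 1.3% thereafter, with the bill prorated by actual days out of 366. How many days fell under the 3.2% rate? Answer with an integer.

Let d = days at the first rate; then 366 − d days at the second rate.
$367000 × [3.2%·d + 1.3%·(366−d)] / 366 = $11267.70
Solving gives d = 341, so the new rate took effect on 7 December 2020.

341 days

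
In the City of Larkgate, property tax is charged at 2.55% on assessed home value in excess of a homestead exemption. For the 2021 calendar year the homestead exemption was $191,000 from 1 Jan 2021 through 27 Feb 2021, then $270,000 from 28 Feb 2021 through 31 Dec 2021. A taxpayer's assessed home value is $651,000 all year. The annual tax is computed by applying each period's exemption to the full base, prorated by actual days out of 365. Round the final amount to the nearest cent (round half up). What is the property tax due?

$10,035.61

1 Jan – 27 Feb 2021: 58 days, exemption $191,000 → ($651,000 − $191,000) × 2.55% × 58/365 = $1,863.9452
28 Feb – 31 Dec 2021: 307 days, exemption $270,000 → ($651,000 − $270,000) × 2.55% × 307/365 = $8,171.6671
Total = $10,035.6123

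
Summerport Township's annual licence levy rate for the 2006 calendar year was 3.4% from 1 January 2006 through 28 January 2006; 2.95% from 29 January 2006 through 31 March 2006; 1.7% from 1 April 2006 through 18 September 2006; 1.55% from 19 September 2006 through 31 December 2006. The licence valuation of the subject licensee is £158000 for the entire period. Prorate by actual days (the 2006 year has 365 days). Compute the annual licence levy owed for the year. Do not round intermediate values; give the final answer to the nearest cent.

£3160.00

1 January – 28 January 2006: 28 days at 3.4% → £158000 × 3.4% × 28/365 = £412.0986
29 January – 31 March 2006: 62 days at 2.95% → £158000 × 2.95% × 62/365 = £791.7315
1 April – 18 September 2006: 171 days at 1.7% → £158000 × 1.7% × 171/365 = £1258.3726
19 September – 31 December 2006: 104 days at 1.55% → £158000 × 1.55% × 104/365 = £697.7973
Total = £3160.0000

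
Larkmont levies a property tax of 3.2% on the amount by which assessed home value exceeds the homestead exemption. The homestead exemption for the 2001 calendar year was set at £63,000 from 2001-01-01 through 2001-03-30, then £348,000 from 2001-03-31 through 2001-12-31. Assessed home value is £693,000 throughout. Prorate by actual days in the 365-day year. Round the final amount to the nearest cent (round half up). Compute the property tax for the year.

2001-01-01 to 2001-03-30: 89 days, exemption £63,000 → (£693,000 − £63,000) × 3.2% × 89/365 = £4,915.7260
2001-03-31 to 2001-12-31: 276 days, exemption £348,000 → (£693,000 − £348,000) × 3.2% × 276/365 = £8,348.0548
Total = £13,263.7808

£13,263.78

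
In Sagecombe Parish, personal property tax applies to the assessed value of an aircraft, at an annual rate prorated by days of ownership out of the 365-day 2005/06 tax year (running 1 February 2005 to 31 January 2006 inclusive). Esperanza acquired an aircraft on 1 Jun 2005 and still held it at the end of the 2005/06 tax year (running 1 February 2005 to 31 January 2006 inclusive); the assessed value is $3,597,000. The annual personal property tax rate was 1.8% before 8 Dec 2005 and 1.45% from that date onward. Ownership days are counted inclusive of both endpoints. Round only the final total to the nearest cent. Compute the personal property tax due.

$41,562.60

1 Jun – 7 Dec 2005: 190 days at 1.8% → $3,597,000 × 1.8% × 190/365 = $33,703.3973
8 Dec 2005 – 31 Jan 2006: 55 days at 1.45% → $3,597,000 × 1.45% × 55/365 = $7,859.1986
Total = $41,562.5959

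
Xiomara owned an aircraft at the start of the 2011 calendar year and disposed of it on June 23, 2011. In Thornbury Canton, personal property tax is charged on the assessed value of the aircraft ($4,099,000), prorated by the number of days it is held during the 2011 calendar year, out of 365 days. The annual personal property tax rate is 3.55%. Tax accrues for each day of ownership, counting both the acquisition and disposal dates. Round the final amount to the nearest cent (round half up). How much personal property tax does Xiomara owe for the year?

Days held (January 1 – June 23, 2011): 174 out of 365
Tax = $4,099,000 × 3.55% × 174/365 = $69,368.5562

$69,368.56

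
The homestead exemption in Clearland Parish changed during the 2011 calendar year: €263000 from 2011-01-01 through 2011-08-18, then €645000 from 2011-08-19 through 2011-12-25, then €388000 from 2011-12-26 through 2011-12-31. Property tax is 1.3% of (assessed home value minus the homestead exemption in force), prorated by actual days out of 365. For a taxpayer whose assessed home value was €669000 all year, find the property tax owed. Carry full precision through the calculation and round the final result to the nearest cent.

2011-01-01 to 2011-08-18: 230 days, exemption €263000 → (€669000 − €263000) × 1.3% × 230/365 = €3325.8630
2011-08-19 to 2011-12-25: 129 days, exemption €645000 → (€669000 − €645000) × 1.3% × 129/365 = €110.2685
2011-12-26 to 2011-12-31: 6 days, exemption €388000 → (€669000 − €388000) × 1.3% × 6/365 = €60.0493
Total = €3496.1808

€3496.18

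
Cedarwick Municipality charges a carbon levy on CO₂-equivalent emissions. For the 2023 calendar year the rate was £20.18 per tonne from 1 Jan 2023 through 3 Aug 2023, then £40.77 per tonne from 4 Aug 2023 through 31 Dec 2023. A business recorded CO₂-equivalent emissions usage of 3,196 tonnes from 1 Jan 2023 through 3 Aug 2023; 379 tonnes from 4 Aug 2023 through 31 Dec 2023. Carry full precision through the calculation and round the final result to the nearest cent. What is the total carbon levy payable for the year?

1 Jan – 3 Aug 2023: 3,196 tonnes at £20.18/tonne → £64,495.28
4 Aug – 31 Dec 2023: 379 tonnes at £40.77/tonne → £15,451.83

£79,947.11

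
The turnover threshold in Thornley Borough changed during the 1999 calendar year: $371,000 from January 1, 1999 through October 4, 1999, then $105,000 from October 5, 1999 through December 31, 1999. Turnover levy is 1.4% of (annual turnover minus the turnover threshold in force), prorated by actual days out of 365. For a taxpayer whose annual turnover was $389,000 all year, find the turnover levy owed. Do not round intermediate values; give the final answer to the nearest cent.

$1,149.84

January 1 – October 4, 1999: 277 days, exemption $371,000 → ($389,000 − $371,000) × 1.4% × 277/365 = $191.2438
October 5 – December 31, 1999: 88 days, exemption $105,000 → ($389,000 − $105,000) × 1.4% × 88/365 = $958.5973
Total = $1,149.8411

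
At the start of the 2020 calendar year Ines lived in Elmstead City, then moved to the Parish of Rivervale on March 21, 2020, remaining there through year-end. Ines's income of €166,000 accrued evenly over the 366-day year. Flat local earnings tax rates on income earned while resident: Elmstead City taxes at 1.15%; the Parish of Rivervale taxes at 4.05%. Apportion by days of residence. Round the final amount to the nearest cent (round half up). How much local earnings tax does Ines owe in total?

Elmstead City, January 1 – March 20, 2020: 80 days → €166,000 × 1.15% × 80/366 = €417.2678
The Parish of Rivervale, March 21 – December 31, 2020: 286 days → €166,000 × 4.05% × 286/366 = €5,253.4918
Total = €5,670.7596

€5,670.76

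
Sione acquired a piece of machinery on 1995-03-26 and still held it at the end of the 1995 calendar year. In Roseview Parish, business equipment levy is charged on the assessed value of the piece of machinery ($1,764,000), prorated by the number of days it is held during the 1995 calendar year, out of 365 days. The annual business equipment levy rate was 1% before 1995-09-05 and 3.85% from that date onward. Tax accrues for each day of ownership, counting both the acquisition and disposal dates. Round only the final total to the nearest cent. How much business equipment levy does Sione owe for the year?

1995-03-26 to 1995-09-04: 163 days at 1% → $1,764,000 × 1% × 163/365 = $7,877.5890
1995-09-05 to 1995-12-31: 118 days at 3.85% → $1,764,000 × 3.85% × 118/365 = $21,955.7589
Total = $29,833.3479

$29,833.35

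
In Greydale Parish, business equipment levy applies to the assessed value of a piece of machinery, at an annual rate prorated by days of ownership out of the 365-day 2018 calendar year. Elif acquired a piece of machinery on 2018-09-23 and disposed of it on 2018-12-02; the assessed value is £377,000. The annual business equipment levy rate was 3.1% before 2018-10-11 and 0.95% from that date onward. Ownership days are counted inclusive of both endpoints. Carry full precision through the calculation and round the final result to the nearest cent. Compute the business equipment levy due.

2018-09-23 to 2018-10-10: 18 days at 3.1% → £377,000 × 3.1% × 18/365 = £576.3452
2018-10-11 to 2018-12-02: 53 days at 0.95% → £377,000 × 0.95% × 53/365 = £520.0534
Total = £1,096.3986

£1,096.40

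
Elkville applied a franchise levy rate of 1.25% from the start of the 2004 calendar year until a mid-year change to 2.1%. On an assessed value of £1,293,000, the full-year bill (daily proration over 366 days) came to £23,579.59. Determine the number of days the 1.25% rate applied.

Let d = days at the first rate; then 366 − d days at the second rate.
£1,293,000 × [1.25%·d + 2.1%·(366−d)] / 366 = £23,579.59
Solving gives d = 119, so the new rate took effect on 29 Apr 2004.

119 days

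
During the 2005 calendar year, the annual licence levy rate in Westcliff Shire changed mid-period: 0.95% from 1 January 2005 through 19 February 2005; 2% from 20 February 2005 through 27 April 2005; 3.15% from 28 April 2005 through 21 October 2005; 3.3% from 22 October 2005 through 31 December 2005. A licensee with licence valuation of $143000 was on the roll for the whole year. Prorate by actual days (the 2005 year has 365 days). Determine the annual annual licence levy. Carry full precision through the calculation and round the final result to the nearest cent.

1 January – 19 February 2005: 50 days at 0.95% → $143000 × 0.95% × 50/365 = $186.0959
20 February – 27 April 2005: 67 days at 2% → $143000 × 2% × 67/365 = $524.9863
28 April – 21 October 2005: 177 days at 3.15% → $143000 × 3.15% × 177/365 = $2184.3740
22 October – 31 December 2005: 71 days at 3.3% → $143000 × 3.3% × 71/365 = $917.9425
Total = $3813.3986

$3813.40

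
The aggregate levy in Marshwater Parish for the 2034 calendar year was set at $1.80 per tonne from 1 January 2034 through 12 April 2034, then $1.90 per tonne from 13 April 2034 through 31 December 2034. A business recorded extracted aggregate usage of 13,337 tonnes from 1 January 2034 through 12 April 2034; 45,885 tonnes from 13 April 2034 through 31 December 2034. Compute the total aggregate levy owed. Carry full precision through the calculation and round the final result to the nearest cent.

$111188.10

1 January – 12 April 2034: 13,337 tonnes at $1.80/tonne → $24006.60
13 April – 31 December 2034: 45,885 tonnes at $1.90/tonne → $87181.50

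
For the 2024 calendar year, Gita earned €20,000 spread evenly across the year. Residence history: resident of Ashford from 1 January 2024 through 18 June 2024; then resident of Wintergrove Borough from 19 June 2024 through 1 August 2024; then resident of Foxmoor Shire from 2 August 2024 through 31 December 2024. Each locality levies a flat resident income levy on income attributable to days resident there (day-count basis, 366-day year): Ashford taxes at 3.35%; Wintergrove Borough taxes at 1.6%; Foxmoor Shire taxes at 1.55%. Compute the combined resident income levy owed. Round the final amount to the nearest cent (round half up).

Ashford, 1 January – 18 June 2024: 170 days → €20,000 × 3.35% × 170/366 = €311.2022
Wintergrove Borough, 19 June – 1 August 2024: 44 days → €20,000 × 1.6% × 44/366 = €38.4699
Foxmoor Shire, 2 August – 31 December 2024: 152 days → €20,000 × 1.55% × 152/366 = €128.7432
Total = €478.4153

€478.42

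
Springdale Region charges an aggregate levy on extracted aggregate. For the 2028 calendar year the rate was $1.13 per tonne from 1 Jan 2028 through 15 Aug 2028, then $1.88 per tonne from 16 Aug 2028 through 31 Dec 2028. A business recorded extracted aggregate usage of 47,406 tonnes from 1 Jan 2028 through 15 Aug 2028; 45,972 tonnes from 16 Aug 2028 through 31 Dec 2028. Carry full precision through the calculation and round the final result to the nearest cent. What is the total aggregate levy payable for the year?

$139996.14

1 Jan – 15 Aug 2028: 47,406 tonnes at $1.13/tonne → $53568.78
16 Aug – 31 Dec 2028: 45,972 tonnes at $1.88/tonne → $86427.36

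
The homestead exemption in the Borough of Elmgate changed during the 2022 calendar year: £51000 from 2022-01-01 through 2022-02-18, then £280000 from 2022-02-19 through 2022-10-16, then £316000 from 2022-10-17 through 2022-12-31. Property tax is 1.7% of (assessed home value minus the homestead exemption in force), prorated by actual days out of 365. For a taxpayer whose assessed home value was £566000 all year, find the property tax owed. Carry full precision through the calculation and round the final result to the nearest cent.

2022-01-01 to 2022-02-18: 49 days, exemption £51000 → (£566000 − £51000) × 1.7% × 49/365 = £1175.3288
2022-02-19 to 2022-10-16: 240 days, exemption £280000 → (£566000 − £280000) × 1.7% × 240/365 = £3196.9315
2022-10-17 to 2022-12-31: 76 days, exemption £316000 → (£566000 − £316000) × 1.7% × 76/365 = £884.9315
Total = £5257.1918

£5257.19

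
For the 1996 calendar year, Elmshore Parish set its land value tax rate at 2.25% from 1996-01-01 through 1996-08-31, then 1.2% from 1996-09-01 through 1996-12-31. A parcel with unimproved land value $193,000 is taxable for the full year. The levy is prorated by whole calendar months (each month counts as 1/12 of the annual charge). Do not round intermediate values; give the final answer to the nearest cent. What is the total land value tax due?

1996-01-01 to 1996-08-31: 8 months at 2.25% → $193,000 × 2.25% × 8/12 = $2,895.0000
1996-09-01 to 1996-12-31: 4 months at 1.2% → $193,000 × 1.2% × 4/12 = $772.0000
Total = $3,667.0000

$3,667.00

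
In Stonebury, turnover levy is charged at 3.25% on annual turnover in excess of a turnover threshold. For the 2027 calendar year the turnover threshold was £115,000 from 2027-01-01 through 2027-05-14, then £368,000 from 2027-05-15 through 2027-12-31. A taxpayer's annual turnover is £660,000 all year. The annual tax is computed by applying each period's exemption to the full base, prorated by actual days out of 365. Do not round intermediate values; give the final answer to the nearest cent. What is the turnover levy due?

2027-01-01 to 2027-05-14: 134 days, exemption £115,000 → (£660,000 − £115,000) × 3.25% × 134/365 = £6,502.6712
2027-05-15 to 2027-12-31: 231 days, exemption £368,000 → (£660,000 − £368,000) × 3.25% × 231/365 = £6,006.0000
Total = £12,508.6712

£12,508.67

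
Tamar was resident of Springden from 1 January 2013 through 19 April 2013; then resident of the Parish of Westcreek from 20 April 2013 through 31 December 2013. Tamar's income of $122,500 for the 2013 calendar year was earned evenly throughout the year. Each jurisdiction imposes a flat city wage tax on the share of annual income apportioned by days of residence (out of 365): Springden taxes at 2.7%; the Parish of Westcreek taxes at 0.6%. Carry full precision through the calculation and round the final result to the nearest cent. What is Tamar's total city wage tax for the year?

$1,503.23

Springden, 1 January – 19 April 2013: 109 days → $122,500 × 2.7% × 109/365 = $987.7192
The Parish of Westcreek, 20 April – 31 December 2013: 256 days → $122,500 × 0.6% × 256/365 = $515.5068
Total = $1,503.2260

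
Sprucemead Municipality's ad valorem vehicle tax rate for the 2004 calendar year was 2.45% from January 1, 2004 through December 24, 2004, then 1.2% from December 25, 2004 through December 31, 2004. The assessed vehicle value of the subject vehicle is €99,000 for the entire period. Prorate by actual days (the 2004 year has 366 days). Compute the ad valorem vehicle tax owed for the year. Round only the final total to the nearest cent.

January 1 – December 24, 2004: 359 days at 2.45% → €99,000 × 2.45% × 359/366 = €2,379.1107
December 25 – December 31, 2004: 7 days at 1.2% → €99,000 × 1.2% × 7/366 = €22.7213
Total = €2,401.8320

€2,401.83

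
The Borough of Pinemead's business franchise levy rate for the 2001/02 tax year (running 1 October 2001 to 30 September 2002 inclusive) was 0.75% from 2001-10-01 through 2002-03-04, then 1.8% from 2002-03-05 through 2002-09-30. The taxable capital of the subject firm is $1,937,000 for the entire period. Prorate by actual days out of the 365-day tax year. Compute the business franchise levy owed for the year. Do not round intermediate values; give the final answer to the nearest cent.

$26,229.10

2001-10-01 to 2002-03-04: 155 days at 0.75% → $1,937,000 × 0.75% × 155/365 = $6,169.2123
2002-03-05 to 2002-09-30: 210 days at 1.8% → $1,937,000 × 1.8% × 210/365 = $20,059.8904
Total = $26,229.1027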